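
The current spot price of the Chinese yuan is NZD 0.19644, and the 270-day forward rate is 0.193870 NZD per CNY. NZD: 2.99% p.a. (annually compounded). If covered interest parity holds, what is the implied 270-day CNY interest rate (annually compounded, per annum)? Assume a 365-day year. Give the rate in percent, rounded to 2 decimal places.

T = 270/365 years.
CIP gives F = S · g_NZD/g_CNY, so g_NZD/g_CNY = 0.19387/0.19644 = 0.9869171.
The NZD side grows by (1 + 0.0299)^(270/365) = 1.0220328.
Hence g_CNY = 1.0355812.
r = 1.0355812^(365/270) − 1 = 0.048399 → 4.84%.

4.84%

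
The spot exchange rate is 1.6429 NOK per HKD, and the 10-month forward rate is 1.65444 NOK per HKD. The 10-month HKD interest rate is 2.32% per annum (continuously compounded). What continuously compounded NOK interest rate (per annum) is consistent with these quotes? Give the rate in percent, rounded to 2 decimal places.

3.16%

T = 10/12 years.
CIP gives F = S · g_NOK/g_HKD, so g_NOK/g_HKD = 1.65444/1.6429 = 1.0070242.
HKD growth factor: e^(0.0232×10/12) = 1.0195214.
So the NOK growth factor = 1.0266827.
Take logs: ln 1.0266827 / (10/12) = 0.031600, so 3.16%.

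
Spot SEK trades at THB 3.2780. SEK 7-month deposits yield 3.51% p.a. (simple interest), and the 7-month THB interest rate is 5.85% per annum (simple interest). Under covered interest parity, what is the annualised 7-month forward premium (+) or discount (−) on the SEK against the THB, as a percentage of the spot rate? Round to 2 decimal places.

T = 7/12 years.
No-arbitrage forward: 3.278 × 1.034125 / 1.020475 = 3.3218469 THB/SEK.
(F − S)/S ÷ T = (3.3218469 − 3.278)/3.278/(7/12) = 0.022930 → 2.29%.

+2.29%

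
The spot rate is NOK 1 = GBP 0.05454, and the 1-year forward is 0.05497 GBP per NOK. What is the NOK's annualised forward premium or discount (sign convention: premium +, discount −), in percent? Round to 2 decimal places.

T = 1 year.
NOK trades forward at +0.78841% vs spot over the period.
Annualise by dividing by T: 0.0078841 / 1 = 0.007884 → 0.79%.

+0.79%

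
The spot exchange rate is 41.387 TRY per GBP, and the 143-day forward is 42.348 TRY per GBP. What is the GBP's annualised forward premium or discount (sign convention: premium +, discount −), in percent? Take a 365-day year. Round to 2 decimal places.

T = 143/365 years.
Period premium: (42.348 − 41.387)/41.387 = 0.0232199.
×(1/T) gives 5.93% p.a.

+5.93%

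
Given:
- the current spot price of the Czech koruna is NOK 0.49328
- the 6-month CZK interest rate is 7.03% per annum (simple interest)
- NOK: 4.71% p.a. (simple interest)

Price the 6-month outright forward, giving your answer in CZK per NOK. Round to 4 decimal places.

2.0502

T = 6/12 years.
NOK accumulates by 1 + 0.0471×6/12 = 1.023550.
CZK growth factor: 1 + 0.0703×6/12 = 1.035150.
CIP: F = S · (grow NOK)/(grow CZK) = 0.49328 × 1.023550/1.035150 = 0.4877523 NOK per CZK.
Quoted the other way: 1/0.4877523 = 2.0502 CZK per NOK.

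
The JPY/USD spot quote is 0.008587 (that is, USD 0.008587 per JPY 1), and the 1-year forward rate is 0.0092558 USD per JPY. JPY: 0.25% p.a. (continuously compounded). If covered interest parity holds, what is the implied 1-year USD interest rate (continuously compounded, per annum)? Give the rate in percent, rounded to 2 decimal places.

7.75%

T = 1 year.
CIP gives F = S · g_USD/g_JPY, so g_USD/g_JPY = 0.0092558/0.008587 = 1.0778852.
JPY growth factor: e^(0.0025×1) = 1.0025031.
Hence g_USD = 1.0805833.
Take logs: ln 1.0805833 / 1 = 0.077501, so 7.75%.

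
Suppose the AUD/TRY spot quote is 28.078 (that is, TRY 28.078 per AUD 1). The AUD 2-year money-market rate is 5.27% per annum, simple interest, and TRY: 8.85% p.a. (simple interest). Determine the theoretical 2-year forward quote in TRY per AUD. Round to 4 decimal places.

T = 2 years.
TRY growth factor: 1 + 0.0885×2 = 1.177000.
Growth of 1 AUD over T: 1 + 0.0527×2 = 1.105400.
Forward (TRY per AUD) = 28.078 × 1.177000 / 1.105400 = 29.896694.

29.8967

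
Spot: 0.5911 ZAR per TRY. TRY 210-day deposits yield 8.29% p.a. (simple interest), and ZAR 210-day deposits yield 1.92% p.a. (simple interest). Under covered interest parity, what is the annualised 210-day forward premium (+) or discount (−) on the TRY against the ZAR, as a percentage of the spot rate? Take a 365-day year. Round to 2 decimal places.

T = 210/365 years.
F = S · g_ZAR/g_TRY = 0.5911 × 1.0110466/1.0476959 = 0.5704228.
(F − S)/S ÷ T = (0.5704228 − 0.5911)/0.5911/(210/365) = -0.060800 → -6.08%.

-6.08%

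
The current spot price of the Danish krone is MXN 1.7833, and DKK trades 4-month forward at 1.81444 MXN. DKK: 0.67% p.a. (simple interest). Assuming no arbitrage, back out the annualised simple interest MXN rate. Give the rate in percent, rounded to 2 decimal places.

T = 4/12 years.
By CIP, F/S equals the MXN-to-DKK growth ratio: 1.81444/1.7833 = 1.0174620.
The DKK side grows by 1 + 0.0067×4/12 = 1.0022333.
So the MXN growth factor = 1.0197343.
r = (1.0197343 − 1)/(4/12) = 0.059203 → 5.92%.

5.92%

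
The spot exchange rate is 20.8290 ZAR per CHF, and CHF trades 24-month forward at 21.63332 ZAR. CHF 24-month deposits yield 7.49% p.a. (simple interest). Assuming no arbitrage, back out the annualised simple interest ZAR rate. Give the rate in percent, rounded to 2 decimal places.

T = 2 years.
By CIP, F/S equals the ZAR-to-CHF growth ratio: 21.63332/20.829 = 1.0386154.
The CHF side grows by 1 + 0.0749×2 = 1.149800.
So the ZAR growth factor = 1.194200.
(1.194200 − 1)/T = 0.097100, i.e. 9.71%.

9.71%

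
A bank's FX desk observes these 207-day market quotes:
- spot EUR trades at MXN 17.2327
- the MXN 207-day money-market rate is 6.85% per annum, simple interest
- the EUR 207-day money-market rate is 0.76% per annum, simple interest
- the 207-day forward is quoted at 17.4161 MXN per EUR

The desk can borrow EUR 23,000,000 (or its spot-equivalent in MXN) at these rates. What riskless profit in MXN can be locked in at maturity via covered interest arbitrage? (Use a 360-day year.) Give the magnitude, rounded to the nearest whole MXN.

MXN 9,642,626

T = 207/360 years.
Keep in EUR, deliver into the forward: 23,000,000·1.004370·17.4161 = MXN 402,320,792.21.
Swap to MXN now, deposit: 23,000,000·17.2327·1.0393875 = MXN 411,963,418.34.
The quoted forward undervalues EUR, so borrow EUR, convert to MXN at spot, deposit the MXN at 6.85%, and buy EUR forward at 17.4161 to cover the loan.
Profit = 411,963,418.34 − 402,320,792.21 = MXN 9,642,626.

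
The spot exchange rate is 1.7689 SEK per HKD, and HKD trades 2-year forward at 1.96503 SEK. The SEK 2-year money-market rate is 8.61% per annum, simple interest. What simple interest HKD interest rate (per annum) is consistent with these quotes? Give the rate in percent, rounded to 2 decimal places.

2.76%

T = 2 years.
By CIP, F/S equals the SEK-to-HKD growth ratio: 1.96503/1.7689 = 1.1108768.
SEK growth factor: 1 + 0.0861×2 = 1.172200.
That pins the HKD growth at 1.0552025.
(1.0552025 − 1)/T = 0.027601, i.e. 2.76%.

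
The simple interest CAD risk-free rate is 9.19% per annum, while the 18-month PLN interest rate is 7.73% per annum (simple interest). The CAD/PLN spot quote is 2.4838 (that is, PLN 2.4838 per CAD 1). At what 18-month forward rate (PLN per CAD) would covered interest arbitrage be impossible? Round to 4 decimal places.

2.4360

T = 18/12 years.
Growth of 1 PLN over T: 1 + 0.0773×18/12 = 1.115950.
CAD accumulates by 1 + 0.0919×18/12 = 1.137850.
Forward (PLN per CAD) = 2.4838 × 1.115950 / 1.137850 = 2.435995.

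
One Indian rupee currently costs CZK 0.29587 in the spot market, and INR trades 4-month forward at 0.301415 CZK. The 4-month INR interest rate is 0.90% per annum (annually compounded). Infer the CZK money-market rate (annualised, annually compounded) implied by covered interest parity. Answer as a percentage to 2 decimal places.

T = 4/12 years.
CIP gives F = S · g_CZK/g_INR, so g_CZK/g_INR = 0.301415/0.29587 = 1.0187413.
The INR side grows by (1 + 0.0090)^(4/12) = 1.002991.
So the CZK growth factor = 1.0217884.
r = 1.0217884^(12/4) − 1 = 0.066800 → 6.68%.

6.68%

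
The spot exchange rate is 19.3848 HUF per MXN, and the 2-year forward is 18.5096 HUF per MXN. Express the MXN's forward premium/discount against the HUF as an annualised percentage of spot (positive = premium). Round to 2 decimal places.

-2.26%

T = 2 years.
Period premium: (18.5096 − 19.3848)/19.3848 = -0.0451488.
Annualise by dividing by T: -0.0451488 / 2 = -0.022574 → -2.26%.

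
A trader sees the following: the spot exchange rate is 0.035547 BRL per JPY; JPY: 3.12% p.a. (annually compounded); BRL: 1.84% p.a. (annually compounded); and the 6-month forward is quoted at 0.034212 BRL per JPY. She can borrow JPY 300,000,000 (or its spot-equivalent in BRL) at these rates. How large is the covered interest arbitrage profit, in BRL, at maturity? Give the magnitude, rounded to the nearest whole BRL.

BRL 339,280

T = 6/12 years.
Route A — deposit JPY, sell forward: 300,000,000 × 1.015480182 × 0.034212 = BRL 10,422,482.40.
Route B — convert at spot, deposit BRL: 300,000,000 × 0.035547 × 1.0091580649 = BRL 10,761,762.52.
The quoted forward undervalues JPY, so borrow JPY, convert to BRL at spot, deposit the BRL at 1.84%, and buy JPY forward at 0.034212 to cover the loan.
Arbitrage profit = |10,422,482.40 − 10,761,762.52| = BRL 339,280.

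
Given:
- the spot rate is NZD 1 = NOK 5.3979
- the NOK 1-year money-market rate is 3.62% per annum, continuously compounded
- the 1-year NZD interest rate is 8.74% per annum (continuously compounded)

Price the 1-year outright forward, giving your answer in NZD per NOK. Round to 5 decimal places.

T = 1 year.
NOK accumulates by e^(0.0362×1) = 1.0368632.
Growth of 1 NZD over T: e^(0.0874×1) = 1.0913331.
Forward (NOK per NZD) = 5.3979 × 1.0368632 / 1.0913331 = 5.128484.
Invert for NZD per NOK: 1 / 5.128484 = 0.19499.

0.19499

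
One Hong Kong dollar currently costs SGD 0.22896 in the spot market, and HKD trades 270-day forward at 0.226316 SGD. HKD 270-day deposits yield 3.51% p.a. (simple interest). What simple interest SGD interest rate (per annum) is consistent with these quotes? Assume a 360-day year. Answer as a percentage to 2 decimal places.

T = 270/360 years.
CIP gives F = S · g_SGD/g_HKD, so g_SGD/g_HKD = 0.226316/0.22896 = 0.9884521.
HKD growth factor: 1 + 0.0351×270/360 = 1.026325.
That pins the SGD growth at 1.0144731.
r = (1.0144731 − 1)/(270/360) = 0.019297 → 1.93%.

1.93%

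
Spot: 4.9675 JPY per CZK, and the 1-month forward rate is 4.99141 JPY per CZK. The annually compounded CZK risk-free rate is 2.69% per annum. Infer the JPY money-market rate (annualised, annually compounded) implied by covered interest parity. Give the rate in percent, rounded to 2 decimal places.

T = 1/12 years.
By CIP, F/S equals the JPY-to-CZK growth ratio: 4.99141/4.9675 = 1.0048133.
CZK growth factor: (1 + 0.0269)^(1/12) = 1.0022145.
That pins the JPY growth at 1.0070385.
Annualise: 1.0070385^(12/1) − 1 = 0.087810 = 8.78%.

8.78%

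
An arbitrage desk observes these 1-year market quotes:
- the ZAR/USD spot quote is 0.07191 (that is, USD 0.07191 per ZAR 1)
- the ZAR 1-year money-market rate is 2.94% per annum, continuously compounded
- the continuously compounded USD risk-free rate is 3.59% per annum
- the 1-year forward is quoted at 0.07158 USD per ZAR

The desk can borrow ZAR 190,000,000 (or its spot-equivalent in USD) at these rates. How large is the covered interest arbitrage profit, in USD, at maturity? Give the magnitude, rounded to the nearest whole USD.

USD 156,327

T = 1 year.
Route A — deposit ZAR, sell forward: 190,000,000 × 1.0298364467 × 0.07158 = USD 14,005,981.64.
Route B — convert at spot, deposit USD: 190,000,000 × 0.07191 × 1.0365521861 = USD 14,162,308.86.
The quoted forward undervalues ZAR, so borrow ZAR, convert to USD at spot, deposit the USD at 3.59%, and buy ZAR forward at 0.07158 to cover the loan.
The gap between the two covered legs is USD 156,327.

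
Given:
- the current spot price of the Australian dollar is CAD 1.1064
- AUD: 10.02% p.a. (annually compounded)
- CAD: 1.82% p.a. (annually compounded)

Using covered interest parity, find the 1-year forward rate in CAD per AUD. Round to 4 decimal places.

T = 1 year.
CAD growth factor: (1 + 0.0182)^1 = 1.018200.
AUD accumulates by (1 + 0.1002)^1 = 1.100200.
CIP: F = S · (grow CAD)/(grow AUD) = 1.1064 × 1.018200/1.100200 = 1.023938 CAD per AUD.

1.0239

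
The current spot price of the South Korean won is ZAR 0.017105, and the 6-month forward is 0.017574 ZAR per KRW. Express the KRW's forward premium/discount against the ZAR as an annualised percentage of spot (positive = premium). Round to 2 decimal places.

T = 6/12 years.
KRW trades forward at +2.74189% vs spot over the period.
×(1/T) gives 5.48% p.a.

+5.48%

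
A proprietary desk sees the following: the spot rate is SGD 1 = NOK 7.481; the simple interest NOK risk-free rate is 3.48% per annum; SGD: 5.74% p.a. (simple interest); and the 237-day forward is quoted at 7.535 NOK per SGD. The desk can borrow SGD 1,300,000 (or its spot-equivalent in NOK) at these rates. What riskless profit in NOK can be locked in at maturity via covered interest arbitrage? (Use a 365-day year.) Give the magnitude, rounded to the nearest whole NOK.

T = 237/365 years.
Route A — deposit SGD, sell forward: 1,300,000 × 1.037270685 × 7.535 = NOK 10,160,584.99.
Route B — convert at spot, deposit NOK: 1,300,000 × 7.481 × 1.022596164 = NOK 9,945,054.47.
The quoted forward overvalues SGD, so borrow NOK, buy SGD at spot, deposit the SGD at 5.74%, and sell the proceeds forward at 7.535.
Profit = 10,160,584.99 − 9,945,054.47 = NOK 215,531.

NOK 215,531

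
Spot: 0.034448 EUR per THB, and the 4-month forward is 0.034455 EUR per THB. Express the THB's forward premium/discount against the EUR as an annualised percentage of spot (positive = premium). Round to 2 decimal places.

+0.06%

T = 4/12 years.
(F − S)/S = (0.034455 − 0.034448)/0.034448 = 0.0002032.
×(1/T) gives 0.06% p.a.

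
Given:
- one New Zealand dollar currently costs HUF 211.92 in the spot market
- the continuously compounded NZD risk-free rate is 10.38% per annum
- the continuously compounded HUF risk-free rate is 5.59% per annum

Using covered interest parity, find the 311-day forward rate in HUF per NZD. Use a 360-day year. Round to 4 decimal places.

203.3297

T = 311/360 years.
HUF growth factor: e^(0.0559×311/360) = 1.049476417.
Growth of 1 NZD over T: e^(0.1038×311/360) = 1.093815089.
Forward (HUF per NZD) = 211.92 × 1.049476417 / 1.093815089 = 203.329653.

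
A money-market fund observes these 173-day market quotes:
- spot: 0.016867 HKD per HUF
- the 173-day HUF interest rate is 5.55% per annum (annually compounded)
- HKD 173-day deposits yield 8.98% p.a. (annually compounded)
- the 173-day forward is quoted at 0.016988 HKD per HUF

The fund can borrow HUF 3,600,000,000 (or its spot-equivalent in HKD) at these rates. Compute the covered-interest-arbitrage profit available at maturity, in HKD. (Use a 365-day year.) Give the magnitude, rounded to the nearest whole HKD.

HKD 504,543

T = 173/365 years.
Keep in HUF, deliver into the forward: 3,600,000,000·1.0259319664·0.016988 = HKD 62,742,716.08.
Swap to HKD now, deposit: 3,600,000,000·0.016867·1.0416009365 = HKD 63,247,258.79.
The quoted forward undervalues HUF, so borrow HUF, convert to HKD at spot, deposit the HKD at 8.98%, and buy HUF forward at 0.016988 to cover the loan.
Arbitrage profit = |62,742,716.08 − 63,247,258.79| = HKD 504,543.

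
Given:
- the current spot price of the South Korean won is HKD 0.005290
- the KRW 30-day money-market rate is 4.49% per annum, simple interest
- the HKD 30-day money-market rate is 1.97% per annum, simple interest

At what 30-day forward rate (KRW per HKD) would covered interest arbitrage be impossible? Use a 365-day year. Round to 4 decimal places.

T = 30/365 years.
HKD growth factor: 1 + 0.0197×30/365 = 1.001619178.
KRW growth factor: 1 + 0.0449×30/365 = 1.003690411.
CIP: F = S · (grow HKD)/(grow KRW) = 0.00529 × 1.001619178/1.003690411 = 0.00527908346 HKD per KRW.
Invert for KRW per HKD: 1 / 0.00527908346 = 189.4268.

189.4268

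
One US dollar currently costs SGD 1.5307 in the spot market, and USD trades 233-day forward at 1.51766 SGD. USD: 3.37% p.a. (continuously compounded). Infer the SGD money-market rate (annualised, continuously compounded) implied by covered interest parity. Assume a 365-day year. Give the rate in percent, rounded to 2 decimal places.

2.03%

T = 233/365 years.
F/S = 1.51766/1.5307 = 0.9914810 = (growth of SGD) / (growth of USD).
The USD side grows by e^(0.0337×233/365) = 1.0217457.
Hence g_SGD = 1.0130414.
Take logs: ln 1.0130414 / (233/365) = 0.020298, so 2.03%.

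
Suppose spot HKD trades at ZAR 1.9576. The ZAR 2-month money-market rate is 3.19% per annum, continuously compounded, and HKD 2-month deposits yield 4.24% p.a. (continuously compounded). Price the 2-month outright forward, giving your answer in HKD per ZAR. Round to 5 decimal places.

0.51172

T = 2/12 years.
Growth of 1 ZAR over T: e^(0.0319×2/12) = 1.0053308.
HKD accumulates by e^(0.0424×2/12) = 1.0070917.
So F = 1.9576 × 1.0053308 / 1.0070917 = 1.954177 (ZAR/HKD).
Quoted the other way: 1/1.954177 = 0.51172 HKD per ZAR.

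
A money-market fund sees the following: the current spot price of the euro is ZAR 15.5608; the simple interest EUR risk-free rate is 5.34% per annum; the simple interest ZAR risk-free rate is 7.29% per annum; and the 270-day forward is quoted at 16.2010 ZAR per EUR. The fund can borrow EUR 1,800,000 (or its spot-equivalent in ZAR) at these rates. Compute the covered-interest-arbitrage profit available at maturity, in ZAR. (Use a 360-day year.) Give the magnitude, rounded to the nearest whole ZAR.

T = 270/360 years.
Invest the EUR and cover forward: 1,800,000 × 1.040050 × 16.2010 = ZAR 30,329,730.09.
Convert at spot and invest in ZAR: 1,800,000 × 15.5608 × 1.054675 = ZAR 29,540,856.13.
The quoted forward overvalues EUR, so borrow ZAR, buy EUR at spot, deposit the EUR at 5.34%, and sell the proceeds forward at 16.2010.
Profit = 30,329,730.09 − 29,540,856.13 = ZAR 788,874.

ZAR 788,874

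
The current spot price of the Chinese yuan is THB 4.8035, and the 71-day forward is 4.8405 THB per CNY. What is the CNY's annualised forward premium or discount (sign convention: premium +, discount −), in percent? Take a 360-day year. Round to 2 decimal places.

T = 71/360 years.
Period premium: (4.8405 − 4.8035)/4.8035 = 0.0077027.
Annualise by dividing by T: 0.0077027 / (71/360) = 0.039056 → 3.91%.

+3.91%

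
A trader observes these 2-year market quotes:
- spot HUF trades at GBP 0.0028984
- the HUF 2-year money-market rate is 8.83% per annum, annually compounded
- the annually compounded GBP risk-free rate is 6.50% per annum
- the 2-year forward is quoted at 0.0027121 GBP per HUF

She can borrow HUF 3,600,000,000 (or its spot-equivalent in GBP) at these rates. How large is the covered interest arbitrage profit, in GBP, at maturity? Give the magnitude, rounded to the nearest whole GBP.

T = 2 years.
Route A — deposit HUF, sell forward: 3,600,000,000 × 1.18439689 × 0.0027121 = GBP 11,563,930.10.
Route B — convert at spot, deposit GBP: 3,600,000,000 × 0.0028984 × 1.134225 = GBP 11,834,775.86.
The quoted forward undervalues HUF, so borrow HUF, convert to GBP at spot, deposit the GBP at 6.50%, and buy HUF forward at 0.0027121 to cover the loan.
Arbitrage profit = |11,563,930.10 − 11,834,775.86| = GBP 270,846.

GBP 270,846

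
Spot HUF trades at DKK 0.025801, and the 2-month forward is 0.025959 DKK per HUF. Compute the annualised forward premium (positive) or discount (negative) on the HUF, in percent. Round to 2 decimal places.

T = 2/12 years.
Period premium: (0.025959 − 0.025801)/0.025801 = 0.0061238.
×(1/T) gives 3.67% p.a.

+3.67%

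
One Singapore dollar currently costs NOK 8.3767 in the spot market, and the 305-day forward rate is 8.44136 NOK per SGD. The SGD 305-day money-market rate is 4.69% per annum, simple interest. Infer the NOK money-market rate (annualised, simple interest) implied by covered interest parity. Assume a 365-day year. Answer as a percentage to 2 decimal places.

5.65%

T = 305/365 years.
CIP gives F = S · g_NOK/g_SGD, so g_NOK/g_SGD = 8.44136/8.3767 = 1.0077190.
The SGD side grows by 1 + 0.0469×305/365 = 1.0391904.
That pins the NOK growth at 1.0472119.
(1.0472119 − 1)/T = 0.056499, i.e. 5.65%.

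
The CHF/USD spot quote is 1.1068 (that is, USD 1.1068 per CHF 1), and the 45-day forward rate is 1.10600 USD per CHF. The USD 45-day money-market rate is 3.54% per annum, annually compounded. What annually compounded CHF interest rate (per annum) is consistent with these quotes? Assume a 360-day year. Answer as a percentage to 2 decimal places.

T = 45/360 years.
CIP gives F = S · g_USD/g_CHF, so g_USD/g_CHF = 1.106/1.1068 = 0.9992772.
The USD side grows by (1 + 0.0354)^(45/360) = 1.0043579.
That pins the CHF growth at 1.0050844.
Annualise: 1.0050844^(360/45) − 1 = 0.041406 = 4.14%.

4.14%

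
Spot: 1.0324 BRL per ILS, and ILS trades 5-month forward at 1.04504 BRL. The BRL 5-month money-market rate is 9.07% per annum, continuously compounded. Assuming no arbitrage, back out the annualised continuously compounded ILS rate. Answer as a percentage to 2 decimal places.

T = 5/12 years.
F/S = 1.04504/1.0324 = 1.0122433 = (growth of BRL) / (growth of ILS).
BRL growth factor: e^(0.0907×5/12) = 1.0385149.
That pins the ILS growth at 1.0259538.
Take logs: ln 1.0259538 / (5/12) = 0.061495, so 6.15%.

6.15%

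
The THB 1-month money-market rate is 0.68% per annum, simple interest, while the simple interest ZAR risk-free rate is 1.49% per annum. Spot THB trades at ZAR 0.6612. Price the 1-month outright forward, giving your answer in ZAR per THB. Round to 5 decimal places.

T = 1/12 years.
Growth of 1 ZAR over T: 1 + 0.0149×1/12 = 1.0012417.
Growth of 1 THB over T: 1 + 0.0068×1/12 = 1.0005667.
So F = 0.6612 × 1.0012417 / 1.0005667 = 0.6616461 (ZAR/THB).

0.66165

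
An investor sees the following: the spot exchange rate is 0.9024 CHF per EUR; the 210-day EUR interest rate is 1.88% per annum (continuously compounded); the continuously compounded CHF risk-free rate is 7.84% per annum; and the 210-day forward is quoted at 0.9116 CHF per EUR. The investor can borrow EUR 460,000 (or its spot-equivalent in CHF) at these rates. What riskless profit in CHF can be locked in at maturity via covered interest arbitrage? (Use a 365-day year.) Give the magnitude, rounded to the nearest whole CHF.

T = 210/365 years.
Route A — deposit EUR, sell forward: 460,000 × 1.01087515 × 0.9116 = CHF 423,896.34.
Route B — convert at spot, deposit CHF: 460,000 × 0.9024 × 1.04613963 = CHF 434,256.74.
The quoted forward undervalues EUR, so borrow EUR, convert to CHF at spot, deposit the CHF at 7.84%, and buy EUR forward at 0.9116 to cover the loan.
The gap between the two covered legs is CHF 10,360.

CHF 10,360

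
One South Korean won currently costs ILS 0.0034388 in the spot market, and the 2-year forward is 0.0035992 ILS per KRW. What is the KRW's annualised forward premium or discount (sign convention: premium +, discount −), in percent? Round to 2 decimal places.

+2.33%

T = 2 years.
(F − S)/S = (0.0035992 − 0.0034388)/0.0034388 = 0.0466442.
×(1/T) gives 2.33% p.a.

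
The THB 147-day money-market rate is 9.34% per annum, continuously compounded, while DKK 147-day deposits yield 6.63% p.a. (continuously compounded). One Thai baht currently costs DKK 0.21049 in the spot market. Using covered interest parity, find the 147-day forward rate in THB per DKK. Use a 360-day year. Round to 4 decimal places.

T = 147/360 years.
DKK accumulates by e^(0.0663×147/360) = 1.0274423.
Growth of 1 THB over T: e^(0.0934×147/360) = 1.0388749.
Forward (DKK per THB) = 0.21049 × 1.0274423 / 1.0388749 = 0.2081736.
Quoted the other way: 1/0.2081736 = 4.8037 THB per DKK.

4.8037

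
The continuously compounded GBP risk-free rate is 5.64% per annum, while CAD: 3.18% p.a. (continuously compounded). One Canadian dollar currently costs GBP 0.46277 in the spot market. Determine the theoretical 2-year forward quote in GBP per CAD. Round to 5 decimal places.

T = 2 years.
Growth of 1 GBP over T: e^(0.0564×2) = 1.119408.
CAD accumulates by e^(0.0318×2) = 1.065666.
Forward (GBP per CAD) = 0.46277 × 1.119408 / 1.065666 = 0.4861077.

0.48611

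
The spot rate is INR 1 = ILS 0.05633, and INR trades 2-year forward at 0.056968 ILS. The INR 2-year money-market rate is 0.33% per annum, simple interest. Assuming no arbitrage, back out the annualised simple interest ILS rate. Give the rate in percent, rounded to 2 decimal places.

0.90%

T = 2 years.
CIP gives F = S · g_ILS/g_INR, so g_ILS/g_INR = 0.056968/0.05633 = 1.0113261.
The INR side grows by 1 + 0.0033×2 = 1.006600.
That pins the ILS growth at 1.0180009.
(1.0180009 − 1)/T = 0.009000, i.e. 0.90%.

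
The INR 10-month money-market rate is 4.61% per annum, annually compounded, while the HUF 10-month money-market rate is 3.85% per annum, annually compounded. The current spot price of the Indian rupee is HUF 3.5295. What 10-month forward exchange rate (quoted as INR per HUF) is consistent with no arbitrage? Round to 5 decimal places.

0.28505

T = 10/12 years.
Growth of 1 HUF over T: (1 + 0.0385)^(10/12) = 1.0319819.
Growth of 1 INR over T: (1 + 0.0461)^(10/12) = 1.0382717.
Forward (HUF per INR) = 3.5295 × 1.0319819 / 1.0382717 = 3.508118.
Invert for INR per HUF: 1 / 3.508118 = 0.28505.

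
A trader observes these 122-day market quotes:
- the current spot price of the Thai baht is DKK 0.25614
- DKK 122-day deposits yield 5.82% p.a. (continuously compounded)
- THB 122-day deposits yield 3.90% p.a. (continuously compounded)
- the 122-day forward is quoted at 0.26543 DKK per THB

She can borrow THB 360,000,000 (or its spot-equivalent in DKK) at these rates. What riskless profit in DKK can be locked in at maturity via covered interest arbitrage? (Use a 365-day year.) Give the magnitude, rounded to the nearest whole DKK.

DKK 2,786,826

T = 122/365 years.
Invest the THB and cover forward: 360,000,000 × 1.0131209505 × 0.26543 = DKK 96,808,569.80.
Convert at spot and invest in DKK: 360,000,000 × 0.25614 × 1.0196435961 = DKK 94,021,743.85.
The quoted forward overvalues THB, so borrow DKK, buy THB at spot, deposit the THB at 3.90%, and sell the proceeds forward at 0.26543.
Arbitrage profit = |96,808,569.80 − 94,021,743.85| = DKK 2,786,826.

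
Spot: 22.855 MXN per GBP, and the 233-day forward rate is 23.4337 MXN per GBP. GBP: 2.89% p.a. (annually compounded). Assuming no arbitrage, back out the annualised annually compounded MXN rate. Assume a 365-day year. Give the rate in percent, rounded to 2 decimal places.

7.00%

T = 233/365 years.
By CIP, F/S equals the MXN-to-GBP growth ratio: 23.4337/22.855 = 1.0253205.
The GBP side grows by (1 + 0.0289)^(233/365) = 1.0183533.
That pins the MXN growth at 1.0441385.
r = 1.0441385^(365/233) − 1 = 0.070003 → 7.00%.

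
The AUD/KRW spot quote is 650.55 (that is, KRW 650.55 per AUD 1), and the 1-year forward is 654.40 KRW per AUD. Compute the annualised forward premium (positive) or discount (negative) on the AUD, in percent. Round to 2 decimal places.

+0.59%

T = 1 year.
Period premium: (654.40 − 650.55)/650.55 = 0.0059181.
Annualise by dividing by T: 0.0059181 / 1 = 0.005918 → 0.59%.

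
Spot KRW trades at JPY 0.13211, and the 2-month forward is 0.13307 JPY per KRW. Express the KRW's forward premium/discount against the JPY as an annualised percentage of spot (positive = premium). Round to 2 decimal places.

T = 2/12 years.
KRW trades forward at +0.72667% vs spot over the period.
Per annum: 0.0072667 / (2/12) = 0.043600 = 4.36%.

+4.36%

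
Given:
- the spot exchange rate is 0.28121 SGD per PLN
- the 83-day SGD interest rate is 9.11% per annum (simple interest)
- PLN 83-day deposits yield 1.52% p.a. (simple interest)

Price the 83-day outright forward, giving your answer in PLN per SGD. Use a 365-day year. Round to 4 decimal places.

3.4959

T = 83/365 years.
SGD growth factor: 1 + 0.0911×83/365 = 1.0207159.
PLN growth factor: 1 + 0.0152×83/365 = 1.0034564.
CIP: F = S · (grow SGD)/(grow PLN) = 0.28121 × 1.0207159/1.0034564 = 0.2860468 SGD per PLN.
Invert for PLN per SGD: 1 / 0.2860468 = 3.4959.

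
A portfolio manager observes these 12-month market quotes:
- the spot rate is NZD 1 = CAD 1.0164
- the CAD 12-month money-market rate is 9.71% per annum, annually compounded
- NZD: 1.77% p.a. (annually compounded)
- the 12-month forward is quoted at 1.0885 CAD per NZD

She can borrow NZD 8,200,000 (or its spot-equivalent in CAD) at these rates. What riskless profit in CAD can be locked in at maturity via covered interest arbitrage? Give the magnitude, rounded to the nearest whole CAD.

T = 1 year.
Keep in NZD, deliver into the forward: 8,200,000·1.017700·1.0885 = CAD 9,083,684.89.
Swap to CAD now, deposit: 8,200,000·1.0164·1.097100 = CAD 9,143,758.01.
The quoted forward undervalues NZD, so borrow NZD, convert to CAD at spot, deposit the CAD at 9.71%, and buy NZD forward at 1.0885 to cover the loan.
Profit = 9,143,758.01 − 9,083,684.89 = CAD 60,073.

CAD 60,073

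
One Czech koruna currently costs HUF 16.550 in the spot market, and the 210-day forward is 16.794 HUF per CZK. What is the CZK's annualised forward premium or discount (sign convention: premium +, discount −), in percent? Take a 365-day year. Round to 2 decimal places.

+2.56%

T = 210/365 years.
CZK trades forward at +1.47432% vs spot over the period.
×(1/T) gives 2.56% p.a.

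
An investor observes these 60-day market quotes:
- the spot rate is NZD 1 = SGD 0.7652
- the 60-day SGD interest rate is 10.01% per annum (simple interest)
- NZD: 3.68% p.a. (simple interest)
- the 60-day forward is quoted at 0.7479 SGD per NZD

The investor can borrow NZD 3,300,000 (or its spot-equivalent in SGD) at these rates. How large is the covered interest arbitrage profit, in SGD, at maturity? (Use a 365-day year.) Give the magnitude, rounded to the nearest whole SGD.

SGD 83,711

T = 60/365 years.
Keep in NZD, deliver into the forward: 3,300,000·1.006049315·0.7479 = SGD 2,483,000.13.
Swap to SGD now, deposit: 3,300,000·0.7652·1.016454795 = SGD 2,566,710.99.
The quoted forward undervalues NZD, so borrow NZD, convert to SGD at spot, deposit the SGD at 10.01%, and buy NZD forward at 0.7479 to cover the loan.
Profit = 2,566,710.99 − 2,483,000.13 = SGD 83,711.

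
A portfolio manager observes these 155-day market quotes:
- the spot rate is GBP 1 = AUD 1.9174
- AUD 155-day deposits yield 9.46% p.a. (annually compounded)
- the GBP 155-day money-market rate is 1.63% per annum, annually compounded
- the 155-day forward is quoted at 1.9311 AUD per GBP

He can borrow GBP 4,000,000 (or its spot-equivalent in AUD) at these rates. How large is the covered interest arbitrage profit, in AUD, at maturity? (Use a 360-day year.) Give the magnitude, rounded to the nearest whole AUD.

AUD 195,605

T = 155/360 years.
Keep in GBP, deliver into the forward: 4,000,000·1.00698576·1.9311 = AUD 7,778,360.80.
Swap to AUD now, deposit: 4,000,000·1.9174·1.039684692 = AUD 7,973,965.71.
The quoted forward undervalues GBP, so borrow GBP, convert to AUD at spot, deposit the AUD at 9.46%, and buy GBP forward at 1.9311 to cover the loan.
Arbitrage profit = |7,778,360.80 − 7,973,965.71| = AUD 195,605.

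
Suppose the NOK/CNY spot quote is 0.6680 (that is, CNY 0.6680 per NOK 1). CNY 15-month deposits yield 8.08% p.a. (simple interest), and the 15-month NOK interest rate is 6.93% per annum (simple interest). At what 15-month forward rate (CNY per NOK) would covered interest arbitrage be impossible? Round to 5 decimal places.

T = 15/12 years.
CNY growth factor: 1 + 0.0808×15/12 = 1.101000.
Growth of 1 NOK over T: 1 + 0.0693×15/12 = 1.086625.
Forward (CNY per NOK) = 0.668 × 1.101000 / 1.086625 = 0.6768370.

0.67684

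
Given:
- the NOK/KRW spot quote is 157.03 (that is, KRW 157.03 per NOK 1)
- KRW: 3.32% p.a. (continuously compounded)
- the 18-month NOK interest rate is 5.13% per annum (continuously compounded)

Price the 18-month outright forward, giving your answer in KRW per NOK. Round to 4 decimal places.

T = 18/12 years.
Growth of 1 KRW over T: e^(0.0332×18/12) = 1.051060863.
Growth of 1 NOK over T: e^(0.0513×18/12) = 1.079988076.
So F = 157.03 × 1.051060863 / 1.079988076 = 152.823990 (KRW/NOK).

152.8240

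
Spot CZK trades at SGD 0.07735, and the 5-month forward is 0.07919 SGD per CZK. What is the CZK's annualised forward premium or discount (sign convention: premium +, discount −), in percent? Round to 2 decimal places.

+5.71%

T = 5/12 years.
CZK trades forward at +2.37880% vs spot over the period.
×(1/T) gives 5.71% p.a.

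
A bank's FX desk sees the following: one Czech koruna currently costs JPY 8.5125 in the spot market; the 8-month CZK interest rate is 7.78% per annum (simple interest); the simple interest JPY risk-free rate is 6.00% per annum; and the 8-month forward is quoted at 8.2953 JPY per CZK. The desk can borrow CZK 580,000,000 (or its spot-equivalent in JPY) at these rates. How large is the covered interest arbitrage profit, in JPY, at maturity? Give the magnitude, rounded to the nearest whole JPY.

JPY 73,921,255

T = 8/12 years.
Route A — deposit CZK, sell forward: 580,000,000 × 1.051866666667 × 8.2953 = JPY 5,060,818,744.80.
Route B — convert at spot, deposit JPY: 580,000,000 × 8.5125 × 1.040000 = JPY 5,134,740,000.00.
The quoted forward undervalues CZK, so borrow CZK, convert to JPY at spot, deposit the JPY at 6.00%, and buy CZK forward at 8.2953 to cover the loan.
Profit = 5,134,740,000.00 − 5,060,818,744.80 = JPY 73,921,255.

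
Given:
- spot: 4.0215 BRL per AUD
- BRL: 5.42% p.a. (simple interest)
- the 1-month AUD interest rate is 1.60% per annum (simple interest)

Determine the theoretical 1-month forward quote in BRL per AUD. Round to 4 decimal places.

4.0343

T = 1/12 years.
BRL accumulates by 1 + 0.0542×1/12 = 1.0045167.
AUD accumulates by 1 + 0.0160×1/12 = 1.0013333.
Forward (BRL per AUD) = 4.0215 × 1.0045167 / 1.0013333 = 4.034285.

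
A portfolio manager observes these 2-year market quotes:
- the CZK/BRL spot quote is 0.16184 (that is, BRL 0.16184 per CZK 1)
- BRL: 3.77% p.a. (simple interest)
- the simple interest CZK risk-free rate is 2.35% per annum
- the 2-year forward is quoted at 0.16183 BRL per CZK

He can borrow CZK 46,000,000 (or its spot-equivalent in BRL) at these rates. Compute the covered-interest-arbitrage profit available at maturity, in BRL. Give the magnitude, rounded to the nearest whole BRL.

T = 2 years.
Invest the CZK and cover forward: 46,000,000 × 1.047000 × 0.16183 = BRL 7,794,056.46.
Convert at spot and invest in BRL: 46,000,000 × 0.16184 × 1.075400 = BRL 8,005,965.86.
The quoted forward undervalues CZK, so borrow CZK, convert to BRL at spot, deposit the BRL at 3.77%, and buy CZK forward at 0.16183 to cover the loan.
Profit = 8,005,965.86 − 7,794,056.46 = BRL 211,909.

BRL 211,909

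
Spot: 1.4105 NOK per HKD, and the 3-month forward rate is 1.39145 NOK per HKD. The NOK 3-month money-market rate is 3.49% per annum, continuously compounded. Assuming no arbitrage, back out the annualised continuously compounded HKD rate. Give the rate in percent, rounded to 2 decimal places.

8.93%

T = 3/12 years.
By CIP, F/S equals the NOK-to-HKD growth ratio: 1.39145/1.4105 = 0.9864942.
The NOK side grows by e^(0.0349×3/12) = 1.0087632.
That pins the HKD growth at 1.0225739.
Take logs: ln 1.0225739 / (3/12) = 0.089292, so 8.93%.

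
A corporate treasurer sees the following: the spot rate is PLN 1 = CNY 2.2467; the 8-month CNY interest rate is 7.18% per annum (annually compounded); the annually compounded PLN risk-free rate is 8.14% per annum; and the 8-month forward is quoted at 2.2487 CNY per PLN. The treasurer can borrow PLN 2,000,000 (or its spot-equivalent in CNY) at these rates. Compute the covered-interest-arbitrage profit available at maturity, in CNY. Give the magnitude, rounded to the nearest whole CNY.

CNY 32,273

T = 8/12 years.
Invest the PLN and cover forward: 2,000,000 × 1.053555884 × 2.2487 = CNY 4,738,262.23.
Convert at spot and invest in CNY: 2,000,000 × 2.2467 × 1.04731141 = CNY 4,705,989.09.
The quoted forward overvalues PLN, so borrow CNY, buy PLN at spot, deposit the PLN at 8.14%, and sell the proceeds forward at 2.2487.
The gap between the two covered legs is CNY 32,273.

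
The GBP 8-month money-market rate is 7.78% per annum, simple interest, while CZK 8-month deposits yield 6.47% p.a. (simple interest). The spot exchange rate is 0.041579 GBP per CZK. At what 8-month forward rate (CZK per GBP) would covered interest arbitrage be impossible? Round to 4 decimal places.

T = 8/12 years.
GBP accumulates by 1 + 0.0778×8/12 = 1.05186667.
CZK growth factor: 1 + 0.0647×8/12 = 1.04313333.
So F = 0.041579 × 1.05186667 / 1.04313333 = 0.041927108 (GBP/CZK).
Invert for CZK per GBP: 1 / 0.041927108 = 23.8509.

23.8509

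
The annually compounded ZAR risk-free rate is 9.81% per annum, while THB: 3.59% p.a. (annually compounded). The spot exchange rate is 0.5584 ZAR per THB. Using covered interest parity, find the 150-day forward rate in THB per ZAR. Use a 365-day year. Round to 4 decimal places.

T = 150/365 years.
ZAR accumulates by (1 + 0.0981)^(150/365) = 1.0392072.
THB accumulates by (1 + 0.0359)^(150/365) = 1.0146003.
Forward (ZAR per THB) = 0.5584 × 1.0392072 / 1.0146003 = 0.5719428.
Quoted the other way: 1/0.5719428 = 1.7484 THB per ZAR.

1.7484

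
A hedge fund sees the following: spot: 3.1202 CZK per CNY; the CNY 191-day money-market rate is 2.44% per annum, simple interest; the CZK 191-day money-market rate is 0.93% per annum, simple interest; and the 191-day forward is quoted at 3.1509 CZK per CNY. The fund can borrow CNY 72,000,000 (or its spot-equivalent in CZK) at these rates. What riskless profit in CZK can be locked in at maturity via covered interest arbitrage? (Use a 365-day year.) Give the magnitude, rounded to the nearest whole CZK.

CZK 4,013,762

T = 191/365 years.
Route A — deposit CNY, sell forward: 72,000,000 × 1.01276821918 × 3.1509 = CZK 229,761,459.49.
Route B — convert at spot, deposit CZK: 72,000,000 × 3.1202 × 1.00486657534 = CZK 225,747,697.56.
The quoted forward overvalues CNY, so borrow CZK, buy CNY at spot, deposit the CNY at 2.44%, and sell the proceeds forward at 3.1509.
Profit = 229,761,459.49 − 225,747,697.56 = CZK 4,013,762.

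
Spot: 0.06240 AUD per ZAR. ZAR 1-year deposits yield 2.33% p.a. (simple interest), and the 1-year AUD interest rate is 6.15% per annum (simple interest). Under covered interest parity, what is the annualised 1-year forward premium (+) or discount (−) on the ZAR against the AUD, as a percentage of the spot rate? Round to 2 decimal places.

+3.73%

T = 1 year.
No-arbitrage forward: 0.0624 × 1.061500 / 1.023300 = 0.06472940 AUD/ZAR.
(F − S)/S ÷ T = (0.06472940 − 0.0624)/0.0624/1 = 0.037330 → 3.73%.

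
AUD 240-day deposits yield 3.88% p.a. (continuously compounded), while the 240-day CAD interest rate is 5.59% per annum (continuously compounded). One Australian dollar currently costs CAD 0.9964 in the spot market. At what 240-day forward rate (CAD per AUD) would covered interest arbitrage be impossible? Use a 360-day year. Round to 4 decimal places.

T = 240/360 years.
Growth of 1 CAD over T: e^(0.0559×240/360) = 1.0379698.
AUD accumulates by e^(0.0388×240/360) = 1.0262041.
Forward (CAD per AUD) = 0.9964 × 1.0379698 / 1.0262041 = 1.007824.

1.0078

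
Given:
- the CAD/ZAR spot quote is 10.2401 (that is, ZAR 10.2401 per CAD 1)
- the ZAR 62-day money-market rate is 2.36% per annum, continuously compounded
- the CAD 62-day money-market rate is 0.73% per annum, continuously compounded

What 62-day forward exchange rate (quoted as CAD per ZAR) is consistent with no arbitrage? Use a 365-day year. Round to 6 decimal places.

T = 62/365 years.
ZAR accumulates by e^(0.0236×62/365) = 1.0040168.
Growth of 1 CAD over T: e^(0.0073×62/365) = 1.0012408.
So F = 10.2401 × 1.0040168 / 1.0012408 = 10.26849 (ZAR/CAD).
Invert for CAD per ZAR: 1 / 10.26849 = 0.097385.

0.097385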